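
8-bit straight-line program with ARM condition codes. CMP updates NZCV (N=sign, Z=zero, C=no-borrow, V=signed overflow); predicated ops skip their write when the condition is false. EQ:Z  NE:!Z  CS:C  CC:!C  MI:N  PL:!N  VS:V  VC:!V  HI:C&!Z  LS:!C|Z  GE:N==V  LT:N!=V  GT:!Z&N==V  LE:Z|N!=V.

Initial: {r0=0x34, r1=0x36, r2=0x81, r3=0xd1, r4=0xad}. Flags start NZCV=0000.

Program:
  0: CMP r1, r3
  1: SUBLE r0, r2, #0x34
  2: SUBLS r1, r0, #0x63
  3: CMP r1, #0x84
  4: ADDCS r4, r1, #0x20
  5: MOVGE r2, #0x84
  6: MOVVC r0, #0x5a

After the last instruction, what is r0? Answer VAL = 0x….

VAL = 0x5a

0: ✓ CMP  NZCV=0000
1: · SUBLE
2: ✓ SUBLS  r1←0xd1
3: ✓ CMP  NZCV=0010
4: ✓ ADDCS  r4←0xf1
5: ✓ MOVGE  r2←0x84
6: ✓ MOVVC  r0←0x5a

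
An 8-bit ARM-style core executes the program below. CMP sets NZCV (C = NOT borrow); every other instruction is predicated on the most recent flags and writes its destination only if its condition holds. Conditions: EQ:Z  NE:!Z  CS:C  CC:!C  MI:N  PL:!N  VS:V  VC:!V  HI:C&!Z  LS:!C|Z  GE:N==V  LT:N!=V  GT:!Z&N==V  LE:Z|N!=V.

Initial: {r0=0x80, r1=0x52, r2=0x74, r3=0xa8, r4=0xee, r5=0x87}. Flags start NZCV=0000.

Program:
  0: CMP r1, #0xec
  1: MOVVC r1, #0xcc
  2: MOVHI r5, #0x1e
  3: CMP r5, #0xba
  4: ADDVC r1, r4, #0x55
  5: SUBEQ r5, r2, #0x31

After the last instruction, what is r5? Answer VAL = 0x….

0: ✓ CMP  NZCV=0000
1: ✓ MOVVC  r1←0xcc
2: · MOVHI
3: ✓ CMP  NZCV=1000
4: ✓ ADDVC  r1←0x43
5: · SUBEQ

VAL = 0x87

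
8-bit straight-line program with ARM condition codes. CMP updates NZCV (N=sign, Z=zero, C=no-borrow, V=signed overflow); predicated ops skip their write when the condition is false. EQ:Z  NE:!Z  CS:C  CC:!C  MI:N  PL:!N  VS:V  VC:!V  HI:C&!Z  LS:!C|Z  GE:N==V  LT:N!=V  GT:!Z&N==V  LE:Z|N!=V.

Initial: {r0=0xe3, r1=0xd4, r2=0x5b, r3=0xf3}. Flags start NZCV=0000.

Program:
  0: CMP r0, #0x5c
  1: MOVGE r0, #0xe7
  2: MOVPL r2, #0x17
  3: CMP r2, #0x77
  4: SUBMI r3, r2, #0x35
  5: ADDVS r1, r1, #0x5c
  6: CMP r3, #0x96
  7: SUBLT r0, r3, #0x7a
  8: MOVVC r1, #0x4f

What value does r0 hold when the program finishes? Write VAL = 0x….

VAL = 0xe3

0: ✓ CMP  NZCV=1010
1: · MOVGE
2: · MOVPL
3: ✓ CMP  NZCV=1000
4: ✓ SUBMI  r3←0x26
5: · ADDVS
6: ✓ CMP  NZCV=1001
7: · SUBLT
8: · MOVVC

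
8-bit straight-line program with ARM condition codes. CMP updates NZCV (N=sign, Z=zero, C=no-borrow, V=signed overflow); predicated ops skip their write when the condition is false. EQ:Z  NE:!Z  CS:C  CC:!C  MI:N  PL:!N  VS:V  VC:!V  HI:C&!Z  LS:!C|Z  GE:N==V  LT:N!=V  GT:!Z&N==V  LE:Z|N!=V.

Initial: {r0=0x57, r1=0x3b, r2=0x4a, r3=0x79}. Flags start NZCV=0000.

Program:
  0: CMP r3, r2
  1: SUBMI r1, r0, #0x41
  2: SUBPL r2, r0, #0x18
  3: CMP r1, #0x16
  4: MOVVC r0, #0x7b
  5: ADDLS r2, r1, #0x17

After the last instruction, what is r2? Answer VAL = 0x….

0: ✓ CMP  NZCV=0010
1: · SUBMI
2: ✓ SUBPL  r2←0x3f
3: ✓ CMP  NZCV=0010
4: ✓ MOVVC  r0←0x7b
5: · ADDLS

VAL = 0x3f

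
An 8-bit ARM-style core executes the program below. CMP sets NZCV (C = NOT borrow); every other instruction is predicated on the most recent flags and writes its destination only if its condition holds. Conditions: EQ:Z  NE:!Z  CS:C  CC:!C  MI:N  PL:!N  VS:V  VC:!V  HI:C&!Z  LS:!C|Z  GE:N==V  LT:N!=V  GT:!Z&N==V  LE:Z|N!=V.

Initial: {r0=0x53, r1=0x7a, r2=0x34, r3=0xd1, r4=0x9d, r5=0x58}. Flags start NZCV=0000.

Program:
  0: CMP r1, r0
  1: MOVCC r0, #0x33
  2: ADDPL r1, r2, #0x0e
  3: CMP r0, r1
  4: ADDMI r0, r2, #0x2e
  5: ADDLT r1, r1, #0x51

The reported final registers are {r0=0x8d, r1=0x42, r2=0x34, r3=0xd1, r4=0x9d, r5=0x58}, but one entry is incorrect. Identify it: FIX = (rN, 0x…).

FIX = (r0, 0x53)

0: ✓ CMP  NZCV=0010
1: · MOVCC
2: ✓ ADDPL  r1←0x42
3: ✓ CMP  NZCV=0010
4: · ADDMI
5: · ADDLT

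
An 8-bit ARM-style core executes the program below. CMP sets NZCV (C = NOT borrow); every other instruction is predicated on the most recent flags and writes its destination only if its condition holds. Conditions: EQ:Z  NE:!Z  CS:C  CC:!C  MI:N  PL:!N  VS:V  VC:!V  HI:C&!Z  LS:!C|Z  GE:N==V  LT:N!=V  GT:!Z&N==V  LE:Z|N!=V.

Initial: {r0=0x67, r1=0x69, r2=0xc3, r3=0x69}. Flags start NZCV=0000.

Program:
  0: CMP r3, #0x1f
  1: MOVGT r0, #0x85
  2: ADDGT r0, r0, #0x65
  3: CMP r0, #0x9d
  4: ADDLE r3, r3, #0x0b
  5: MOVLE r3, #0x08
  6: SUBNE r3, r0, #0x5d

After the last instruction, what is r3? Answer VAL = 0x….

VAL = 0x8d

0: ✓ CMP  NZCV=0010
1: ✓ MOVGT  r0←0x85
2: ✓ ADDGT  r0←0xea
3: ✓ CMP  NZCV=0010
4: · ADDLE
5: · MOVLE
6: ✓ SUBNE  r3←0x8d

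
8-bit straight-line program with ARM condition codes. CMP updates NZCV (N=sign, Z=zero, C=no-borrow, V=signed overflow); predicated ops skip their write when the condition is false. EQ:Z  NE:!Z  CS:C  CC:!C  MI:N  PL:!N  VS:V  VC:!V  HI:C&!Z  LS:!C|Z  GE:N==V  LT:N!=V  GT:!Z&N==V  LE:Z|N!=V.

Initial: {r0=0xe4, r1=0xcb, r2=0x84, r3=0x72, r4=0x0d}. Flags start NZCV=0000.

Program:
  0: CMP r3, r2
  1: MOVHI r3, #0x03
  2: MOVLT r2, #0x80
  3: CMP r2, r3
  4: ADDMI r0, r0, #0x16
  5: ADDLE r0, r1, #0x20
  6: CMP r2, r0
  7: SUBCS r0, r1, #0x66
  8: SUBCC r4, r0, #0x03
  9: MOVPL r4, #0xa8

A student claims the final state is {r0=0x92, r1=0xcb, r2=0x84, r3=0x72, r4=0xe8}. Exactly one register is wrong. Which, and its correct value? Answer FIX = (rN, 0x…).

FIX = (r0, 0xeb)

0: ✓ CMP  NZCV=1001
1: · MOVHI
2: · MOVLT
3: ✓ CMP  NZCV=0011
4: · ADDMI
5: ✓ ADDLE  r0←0xeb
6: ✓ CMP  NZCV=1000
7: · SUBCS
8: ✓ SUBCC  r4←0xe8
9: · MOVPL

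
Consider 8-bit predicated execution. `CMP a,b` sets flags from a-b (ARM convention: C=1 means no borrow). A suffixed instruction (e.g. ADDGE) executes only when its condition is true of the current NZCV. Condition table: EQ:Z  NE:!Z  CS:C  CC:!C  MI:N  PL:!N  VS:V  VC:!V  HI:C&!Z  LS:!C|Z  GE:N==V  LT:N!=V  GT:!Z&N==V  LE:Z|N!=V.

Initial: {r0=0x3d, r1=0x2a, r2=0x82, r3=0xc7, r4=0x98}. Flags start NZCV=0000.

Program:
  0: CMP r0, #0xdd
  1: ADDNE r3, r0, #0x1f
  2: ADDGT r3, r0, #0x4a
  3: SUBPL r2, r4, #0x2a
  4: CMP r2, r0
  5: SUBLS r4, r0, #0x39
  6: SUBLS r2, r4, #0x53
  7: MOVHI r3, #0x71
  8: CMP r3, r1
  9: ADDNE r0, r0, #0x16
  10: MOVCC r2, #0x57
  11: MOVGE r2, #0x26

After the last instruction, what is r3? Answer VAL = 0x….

VAL = 0x71

[0] flags=0000 → (cmp)
[1] flags=0000 NE?T → r3=0x5c
[2] flags=0000 GT?T → r3=0x87
[3] flags=0000 PL?T → r2=0x6e
[4] flags=0010 → (cmp)
[5] flags=0010 LS?F → skip
[6] flags=0010 LS?F → skip
[7] flags=0010 HI?T → r3=0x71
[8] flags=0010 → (cmp)
[9] flags=0010 NE?T → r0=0x53
[10] flags=0010 CC?F → skip
[11] flags=0010 GE?T → r2=0x26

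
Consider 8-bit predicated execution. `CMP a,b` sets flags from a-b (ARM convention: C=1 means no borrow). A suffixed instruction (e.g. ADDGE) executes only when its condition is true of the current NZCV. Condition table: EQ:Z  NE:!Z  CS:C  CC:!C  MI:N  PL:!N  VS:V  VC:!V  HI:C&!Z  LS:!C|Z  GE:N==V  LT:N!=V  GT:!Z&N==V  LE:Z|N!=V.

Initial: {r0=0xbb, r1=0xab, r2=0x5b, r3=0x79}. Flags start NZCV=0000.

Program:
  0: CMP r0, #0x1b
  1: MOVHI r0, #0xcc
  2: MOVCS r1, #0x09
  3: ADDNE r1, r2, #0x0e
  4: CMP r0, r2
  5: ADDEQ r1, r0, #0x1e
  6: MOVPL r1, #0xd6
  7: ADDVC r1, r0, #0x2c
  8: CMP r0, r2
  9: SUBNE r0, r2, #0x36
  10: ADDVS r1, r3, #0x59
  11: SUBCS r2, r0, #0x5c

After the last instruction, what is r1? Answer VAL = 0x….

VAL = 0xd2

0: ✓ CMP  NZCV=1010
1: ✓ MOVHI  r0←0xcc
2: ✓ MOVCS  r1←0x09
3: ✓ ADDNE  r1←0x69
4: ✓ CMP  NZCV=0011
5: · ADDEQ
6: ✓ MOVPL  r1←0xd6
7: · ADDVC
8: ✓ CMP  NZCV=0011
9: ✓ SUBNE  r0←0x25
10: ✓ ADDVS  r1←0xd2
11: ✓ SUBCS  r2←0xc9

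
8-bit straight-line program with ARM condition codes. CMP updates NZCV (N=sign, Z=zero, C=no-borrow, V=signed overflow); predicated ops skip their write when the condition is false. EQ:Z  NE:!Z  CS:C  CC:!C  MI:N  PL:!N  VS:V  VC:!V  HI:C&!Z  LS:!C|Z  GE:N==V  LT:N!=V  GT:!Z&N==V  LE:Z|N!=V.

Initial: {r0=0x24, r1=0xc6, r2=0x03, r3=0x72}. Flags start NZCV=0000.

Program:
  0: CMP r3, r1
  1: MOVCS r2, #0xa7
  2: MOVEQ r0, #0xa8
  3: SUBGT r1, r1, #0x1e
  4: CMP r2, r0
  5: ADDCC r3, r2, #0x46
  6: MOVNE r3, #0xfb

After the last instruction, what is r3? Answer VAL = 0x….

[0] flags=1001 → (cmp)
[1] flags=1001 CS?F → skip
[2] flags=1001 EQ?F → skip
[3] flags=1001 GT?T → r1=0xa8
[4] flags=1000 → (cmp)
[5] flags=1000 CC?T → r3=0x49
[6] flags=1000 NE?T → r3=0xfb

VAL = 0xfb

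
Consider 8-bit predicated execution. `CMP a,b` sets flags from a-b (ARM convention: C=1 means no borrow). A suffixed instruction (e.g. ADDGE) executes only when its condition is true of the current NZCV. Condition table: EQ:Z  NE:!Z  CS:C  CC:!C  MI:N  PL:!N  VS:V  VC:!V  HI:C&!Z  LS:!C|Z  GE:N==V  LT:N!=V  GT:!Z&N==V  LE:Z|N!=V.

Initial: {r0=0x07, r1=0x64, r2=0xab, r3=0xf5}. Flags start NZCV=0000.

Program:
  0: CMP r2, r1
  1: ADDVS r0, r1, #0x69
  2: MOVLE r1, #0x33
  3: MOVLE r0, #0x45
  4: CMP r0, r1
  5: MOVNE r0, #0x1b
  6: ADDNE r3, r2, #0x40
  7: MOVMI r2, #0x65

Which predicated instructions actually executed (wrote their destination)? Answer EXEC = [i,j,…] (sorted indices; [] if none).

EXEC = [1,2,3,5,6]

[0] flags=0011 → (cmp)
[1] flags=0011 VS?T → r0=0xcd
[2] flags=0011 LE?T → r1=0x33
[3] flags=0011 LE?T → r0=0x45
[4] flags=0010 → (cmp)
[5] flags=0010 NE?T → r0=0x1b
[6] flags=0010 NE?T → r3=0xeb
[7] flags=0010 MI?F → skip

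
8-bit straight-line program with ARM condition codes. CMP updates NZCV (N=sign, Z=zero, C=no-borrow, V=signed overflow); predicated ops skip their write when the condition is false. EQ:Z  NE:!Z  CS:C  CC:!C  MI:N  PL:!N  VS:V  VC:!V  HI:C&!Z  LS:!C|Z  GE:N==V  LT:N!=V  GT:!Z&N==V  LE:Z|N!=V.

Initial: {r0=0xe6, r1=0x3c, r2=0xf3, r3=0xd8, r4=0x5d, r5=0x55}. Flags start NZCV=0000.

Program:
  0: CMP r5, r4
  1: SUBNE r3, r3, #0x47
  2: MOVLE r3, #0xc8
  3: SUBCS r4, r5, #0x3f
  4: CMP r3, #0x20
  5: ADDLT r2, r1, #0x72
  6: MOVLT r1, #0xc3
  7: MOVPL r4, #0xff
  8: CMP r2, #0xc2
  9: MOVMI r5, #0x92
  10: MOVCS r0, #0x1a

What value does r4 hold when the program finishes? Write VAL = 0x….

[0] flags=1000 → (cmp)
[1] flags=1000 NE?T → r3=0x91
[2] flags=1000 LE?T → r3=0xc8
[3] flags=1000 CS?F → skip
[4] flags=1010 → (cmp)
[5] flags=1010 LT?T → r2=0xae
[6] flags=1010 LT?T → r1=0xc3
[7] flags=1010 PL?F → skip
[8] flags=1000 → (cmp)
[9] flags=1000 MI?T → r5=0x92
[10] flags=1000 CS?F → skip

VAL = 0x5d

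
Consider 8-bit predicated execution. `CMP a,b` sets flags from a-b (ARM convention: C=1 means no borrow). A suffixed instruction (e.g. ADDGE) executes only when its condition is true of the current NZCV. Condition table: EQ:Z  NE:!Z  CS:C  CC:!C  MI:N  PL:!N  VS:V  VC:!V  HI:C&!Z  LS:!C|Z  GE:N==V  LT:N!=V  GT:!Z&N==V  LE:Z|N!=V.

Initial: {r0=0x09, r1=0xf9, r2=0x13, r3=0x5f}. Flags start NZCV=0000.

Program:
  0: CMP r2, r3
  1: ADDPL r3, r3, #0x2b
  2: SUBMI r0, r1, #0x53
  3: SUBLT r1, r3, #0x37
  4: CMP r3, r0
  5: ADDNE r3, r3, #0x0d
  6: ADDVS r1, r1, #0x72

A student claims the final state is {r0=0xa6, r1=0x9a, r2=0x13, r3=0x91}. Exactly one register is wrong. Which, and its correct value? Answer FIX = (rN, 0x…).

FIX = (r3, 0x6c)

0: ✓ CMP  NZCV=1000
1: · ADDPL
2: ✓ SUBMI  r0←0xa6
3: ✓ SUBLT  r1←0x28
4: ✓ CMP  NZCV=1001
5: ✓ ADDNE  r3←0x6c
6: ✓ ADDVS  r1←0x9a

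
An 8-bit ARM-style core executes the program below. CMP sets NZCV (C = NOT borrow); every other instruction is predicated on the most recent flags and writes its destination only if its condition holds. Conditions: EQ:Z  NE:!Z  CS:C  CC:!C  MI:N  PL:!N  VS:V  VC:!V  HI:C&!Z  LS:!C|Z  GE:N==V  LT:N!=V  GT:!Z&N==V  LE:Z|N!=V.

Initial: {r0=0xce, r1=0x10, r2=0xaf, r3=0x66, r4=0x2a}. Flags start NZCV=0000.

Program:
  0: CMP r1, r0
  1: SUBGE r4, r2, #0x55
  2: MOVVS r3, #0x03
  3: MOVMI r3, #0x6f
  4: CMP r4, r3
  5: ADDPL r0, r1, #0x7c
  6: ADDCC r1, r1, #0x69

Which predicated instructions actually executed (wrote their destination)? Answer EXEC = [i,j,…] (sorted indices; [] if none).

EXEC = [1,6]

0: ✓ CMP  NZCV=0000
1: ✓ SUBGE  r4←0x5a
2: · MOVVS
3: · MOVMI
4: ✓ CMP  NZCV=1000
5: · ADDPL
6: ✓ ADDCC  r1←0x79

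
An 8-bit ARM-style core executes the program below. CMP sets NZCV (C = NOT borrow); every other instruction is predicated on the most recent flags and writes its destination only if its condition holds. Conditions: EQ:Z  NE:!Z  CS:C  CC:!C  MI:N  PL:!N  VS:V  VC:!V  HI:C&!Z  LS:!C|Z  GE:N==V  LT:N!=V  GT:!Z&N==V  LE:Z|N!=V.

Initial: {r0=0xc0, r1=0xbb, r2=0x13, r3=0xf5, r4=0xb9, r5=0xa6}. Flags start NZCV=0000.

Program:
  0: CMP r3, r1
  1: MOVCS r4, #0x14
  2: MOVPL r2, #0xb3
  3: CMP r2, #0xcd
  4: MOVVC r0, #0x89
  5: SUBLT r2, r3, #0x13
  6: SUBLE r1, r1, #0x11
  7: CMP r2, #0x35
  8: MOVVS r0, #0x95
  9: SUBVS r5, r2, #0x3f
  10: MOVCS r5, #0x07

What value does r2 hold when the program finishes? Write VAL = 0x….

VAL = 0xe2

[0] flags=0010 → (cmp)
[1] flags=0010 CS?T → r4=0x14
[2] flags=0010 PL?T → r2=0xb3
[3] flags=1000 → (cmp)
[4] flags=1000 VC?T → r0=0x89
[5] flags=1000 LT?T → r2=0xe2
[6] flags=1000 LE?T → r1=0xaa
[7] flags=1010 → (cmp)
[8] flags=1010 VS?F → skip
[9] flags=1010 VS?F → skip
[10] flags=1010 CS?T → r5=0x07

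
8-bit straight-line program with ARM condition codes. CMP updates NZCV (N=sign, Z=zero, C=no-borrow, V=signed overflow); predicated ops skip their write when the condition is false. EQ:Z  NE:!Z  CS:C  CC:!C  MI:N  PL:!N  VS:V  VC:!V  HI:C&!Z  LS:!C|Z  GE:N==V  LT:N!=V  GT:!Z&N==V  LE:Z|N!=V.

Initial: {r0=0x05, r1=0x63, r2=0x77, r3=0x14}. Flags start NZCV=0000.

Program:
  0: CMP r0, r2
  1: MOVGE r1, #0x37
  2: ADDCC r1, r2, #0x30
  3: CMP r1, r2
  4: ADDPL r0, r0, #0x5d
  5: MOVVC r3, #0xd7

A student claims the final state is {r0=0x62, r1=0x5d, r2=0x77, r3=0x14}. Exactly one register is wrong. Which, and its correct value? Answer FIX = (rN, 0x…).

FIX = (r1, 0xa7)

0: ✓ CMP  NZCV=1000
1: · MOVGE
2: ✓ ADDCC  r1←0xa7
3: ✓ CMP  NZCV=0011
4: ✓ ADDPL  r0←0x62
5: · MOVVC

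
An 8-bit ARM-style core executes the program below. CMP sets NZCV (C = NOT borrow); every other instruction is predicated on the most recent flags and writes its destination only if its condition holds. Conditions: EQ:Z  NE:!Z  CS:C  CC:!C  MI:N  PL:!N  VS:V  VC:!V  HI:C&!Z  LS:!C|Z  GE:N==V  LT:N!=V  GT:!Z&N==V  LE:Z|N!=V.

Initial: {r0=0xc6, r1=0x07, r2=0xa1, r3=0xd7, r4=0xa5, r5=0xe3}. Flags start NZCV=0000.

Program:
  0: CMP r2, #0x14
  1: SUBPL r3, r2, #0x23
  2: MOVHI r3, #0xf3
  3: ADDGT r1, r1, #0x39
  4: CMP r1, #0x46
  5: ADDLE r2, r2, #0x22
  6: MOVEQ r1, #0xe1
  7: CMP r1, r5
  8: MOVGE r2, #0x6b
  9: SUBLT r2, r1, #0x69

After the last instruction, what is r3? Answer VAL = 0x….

VAL = 0xf3

[0] flags=1010 → (cmp)
[1] flags=1010 PL?F → skip
[2] flags=1010 HI?T → r3=0xf3
[3] flags=1010 GT?F → skip
[4] flags=1000 → (cmp)
[5] flags=1000 LE?T → r2=0xc3
[6] flags=1000 EQ?F → skip
[7] flags=0000 → (cmp)
[8] flags=0000 GE?T → r2=0x6b
[9] flags=0000 LT?F → skip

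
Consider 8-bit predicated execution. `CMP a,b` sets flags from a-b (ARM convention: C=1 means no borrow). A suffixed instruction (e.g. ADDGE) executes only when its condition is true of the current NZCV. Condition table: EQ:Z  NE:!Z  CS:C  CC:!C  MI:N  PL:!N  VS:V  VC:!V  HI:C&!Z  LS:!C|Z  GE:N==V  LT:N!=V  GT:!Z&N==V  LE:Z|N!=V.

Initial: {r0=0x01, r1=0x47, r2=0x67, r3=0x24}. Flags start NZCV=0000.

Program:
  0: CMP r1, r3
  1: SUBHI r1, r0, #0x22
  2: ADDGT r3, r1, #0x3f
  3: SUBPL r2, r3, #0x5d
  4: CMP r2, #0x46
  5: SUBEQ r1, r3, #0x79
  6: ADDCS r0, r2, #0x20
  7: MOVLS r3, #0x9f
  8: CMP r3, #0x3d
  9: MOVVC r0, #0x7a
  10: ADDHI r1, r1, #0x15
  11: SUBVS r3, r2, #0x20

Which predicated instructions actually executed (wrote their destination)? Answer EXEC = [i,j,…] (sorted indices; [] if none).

EXEC = [1,2,3,6,9]

0: ✓ CMP  NZCV=0010
1: ✓ SUBHI  r1←0xdf
2: ✓ ADDGT  r3←0x1e
3: ✓ SUBPL  r2←0xc1
4: ✓ CMP  NZCV=0011
5: · SUBEQ
6: ✓ ADDCS  r0←0xe1
7: · MOVLS
8: ✓ CMP  NZCV=1000
9: ✓ MOVVC  r0←0x7a
10: · ADDHI
11: · SUBVS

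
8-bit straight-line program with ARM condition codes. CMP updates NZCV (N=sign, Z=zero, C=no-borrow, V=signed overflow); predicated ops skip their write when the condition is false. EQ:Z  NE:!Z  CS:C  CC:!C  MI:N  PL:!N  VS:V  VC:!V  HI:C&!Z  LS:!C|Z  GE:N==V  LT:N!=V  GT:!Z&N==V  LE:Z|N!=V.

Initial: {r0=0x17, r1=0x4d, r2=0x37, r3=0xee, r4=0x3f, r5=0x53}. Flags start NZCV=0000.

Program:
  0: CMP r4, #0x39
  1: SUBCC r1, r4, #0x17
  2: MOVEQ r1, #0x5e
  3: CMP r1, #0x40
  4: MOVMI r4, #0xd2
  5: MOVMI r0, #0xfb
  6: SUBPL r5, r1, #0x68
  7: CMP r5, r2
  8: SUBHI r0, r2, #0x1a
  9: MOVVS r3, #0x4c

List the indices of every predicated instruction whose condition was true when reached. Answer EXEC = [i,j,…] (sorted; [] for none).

0: ✓ CMP  NZCV=0010
1: · SUBCC
2: · MOVEQ
3: ✓ CMP  NZCV=0010
4: · MOVMI
5: · MOVMI
6: ✓ SUBPL  r5←0xe5
7: ✓ CMP  NZCV=1010
8: ✓ SUBHI  r0←0x1d
9: · MOVVS

EXEC = [6,8]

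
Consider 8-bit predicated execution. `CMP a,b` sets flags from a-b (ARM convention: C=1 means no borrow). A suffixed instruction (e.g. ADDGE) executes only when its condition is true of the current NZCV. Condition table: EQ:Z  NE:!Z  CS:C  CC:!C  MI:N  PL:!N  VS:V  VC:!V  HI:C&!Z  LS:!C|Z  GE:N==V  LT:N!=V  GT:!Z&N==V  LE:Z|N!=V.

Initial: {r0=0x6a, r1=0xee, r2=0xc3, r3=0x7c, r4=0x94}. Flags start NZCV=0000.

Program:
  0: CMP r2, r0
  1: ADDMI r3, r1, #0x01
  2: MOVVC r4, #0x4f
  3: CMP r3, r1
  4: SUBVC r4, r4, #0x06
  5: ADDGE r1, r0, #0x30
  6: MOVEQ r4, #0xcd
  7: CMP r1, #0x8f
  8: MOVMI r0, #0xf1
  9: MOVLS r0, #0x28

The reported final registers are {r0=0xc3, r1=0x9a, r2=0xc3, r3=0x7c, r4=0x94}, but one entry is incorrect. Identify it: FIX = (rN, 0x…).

FIX = (r0, 0x6a)

0: ✓ CMP  NZCV=0011
1: · ADDMI
2: · MOVVC
3: ✓ CMP  NZCV=1001
4: · SUBVC
5: ✓ ADDGE  r1←0x9a
6: · MOVEQ
7: ✓ CMP  NZCV=0010
8: · MOVMI
9: · MOVLS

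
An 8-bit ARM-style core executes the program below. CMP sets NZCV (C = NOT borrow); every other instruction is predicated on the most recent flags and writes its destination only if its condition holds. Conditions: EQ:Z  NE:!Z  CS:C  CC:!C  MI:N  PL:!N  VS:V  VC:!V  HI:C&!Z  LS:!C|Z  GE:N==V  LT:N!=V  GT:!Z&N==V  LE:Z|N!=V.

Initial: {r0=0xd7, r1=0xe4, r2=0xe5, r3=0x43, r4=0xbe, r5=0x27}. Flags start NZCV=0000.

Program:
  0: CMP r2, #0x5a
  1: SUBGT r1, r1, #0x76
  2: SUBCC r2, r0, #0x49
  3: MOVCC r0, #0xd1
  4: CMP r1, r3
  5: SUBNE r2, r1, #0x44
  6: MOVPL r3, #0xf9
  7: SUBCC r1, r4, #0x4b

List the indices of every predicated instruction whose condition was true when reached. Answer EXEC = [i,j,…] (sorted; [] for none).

[0] flags=1010 → (cmp)
[1] flags=1010 GT?F → skip
[2] flags=1010 CC?F → skip
[3] flags=1010 CC?F → skip
[4] flags=1010 → (cmp)
[5] flags=1010 NE?T → r2=0xa0
[6] flags=1010 PL?F → skip
[7] flags=1010 CC?F → skip

EXEC = [5]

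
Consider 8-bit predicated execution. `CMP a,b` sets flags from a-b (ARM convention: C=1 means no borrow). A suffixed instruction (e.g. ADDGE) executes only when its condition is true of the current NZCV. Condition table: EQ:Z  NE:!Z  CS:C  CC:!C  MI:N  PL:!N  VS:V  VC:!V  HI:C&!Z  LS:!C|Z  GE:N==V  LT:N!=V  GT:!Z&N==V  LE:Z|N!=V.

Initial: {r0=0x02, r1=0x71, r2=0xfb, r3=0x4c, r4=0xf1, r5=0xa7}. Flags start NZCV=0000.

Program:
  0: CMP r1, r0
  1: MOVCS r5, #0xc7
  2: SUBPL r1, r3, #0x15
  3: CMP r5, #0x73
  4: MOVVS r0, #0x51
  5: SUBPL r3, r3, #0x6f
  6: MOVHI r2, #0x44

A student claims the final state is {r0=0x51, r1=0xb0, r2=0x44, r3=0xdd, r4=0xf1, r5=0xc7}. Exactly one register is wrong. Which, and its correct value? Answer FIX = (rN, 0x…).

FIX = (r1, 0x37)

[0] flags=0010 → (cmp)
[1] flags=0010 CS?T → r5=0xc7
[2] flags=0010 PL?T → r1=0x37
[3] flags=0011 → (cmp)
[4] flags=0011 VS?T → r0=0x51
[5] flags=0011 PL?T → r3=0xdd
[6] flags=0011 HI?T → r2=0x44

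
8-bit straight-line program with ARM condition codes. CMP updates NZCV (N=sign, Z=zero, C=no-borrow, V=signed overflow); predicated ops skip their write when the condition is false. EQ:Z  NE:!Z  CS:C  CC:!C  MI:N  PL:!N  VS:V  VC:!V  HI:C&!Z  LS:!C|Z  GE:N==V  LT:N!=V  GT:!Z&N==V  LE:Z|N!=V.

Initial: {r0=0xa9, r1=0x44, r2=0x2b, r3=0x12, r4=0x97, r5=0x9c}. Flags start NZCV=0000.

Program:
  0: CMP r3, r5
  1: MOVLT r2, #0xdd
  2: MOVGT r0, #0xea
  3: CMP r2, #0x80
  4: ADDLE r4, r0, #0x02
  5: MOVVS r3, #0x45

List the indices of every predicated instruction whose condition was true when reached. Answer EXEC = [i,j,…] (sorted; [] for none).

0: ✓ CMP  NZCV=0000
1: · MOVLT
2: ✓ MOVGT  r0←0xea
3: ✓ CMP  NZCV=1001
4: · ADDLE
5: ✓ MOVVS  r3←0x45

EXEC = [2,5]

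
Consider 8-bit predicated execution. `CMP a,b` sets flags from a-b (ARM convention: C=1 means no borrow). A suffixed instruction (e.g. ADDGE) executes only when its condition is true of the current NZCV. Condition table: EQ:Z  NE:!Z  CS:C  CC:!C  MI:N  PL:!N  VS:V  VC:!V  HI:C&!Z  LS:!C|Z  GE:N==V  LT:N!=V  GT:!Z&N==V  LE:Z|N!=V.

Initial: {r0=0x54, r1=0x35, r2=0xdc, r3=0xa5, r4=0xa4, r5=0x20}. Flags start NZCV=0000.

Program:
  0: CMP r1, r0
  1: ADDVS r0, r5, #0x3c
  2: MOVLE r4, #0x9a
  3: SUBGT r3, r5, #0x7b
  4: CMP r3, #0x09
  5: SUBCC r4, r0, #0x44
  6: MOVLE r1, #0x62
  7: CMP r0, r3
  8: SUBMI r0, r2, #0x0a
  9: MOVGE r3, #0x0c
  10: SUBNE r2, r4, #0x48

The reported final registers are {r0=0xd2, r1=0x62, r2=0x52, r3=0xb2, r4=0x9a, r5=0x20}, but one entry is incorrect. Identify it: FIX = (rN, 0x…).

0: ✓ CMP  NZCV=1000
1: · ADDVS
2: ✓ MOVLE  r4←0x9a
3: · SUBGT
4: ✓ CMP  NZCV=1010
5: · SUBCC
6: ✓ MOVLE  r1←0x62
7: ✓ CMP  NZCV=1001
8: ✓ SUBMI  r0←0xd2
9: ✓ MOVGE  r3←0x0c
10: ✓ SUBNE  r2←0x52

FIX = (r3, 0x0c)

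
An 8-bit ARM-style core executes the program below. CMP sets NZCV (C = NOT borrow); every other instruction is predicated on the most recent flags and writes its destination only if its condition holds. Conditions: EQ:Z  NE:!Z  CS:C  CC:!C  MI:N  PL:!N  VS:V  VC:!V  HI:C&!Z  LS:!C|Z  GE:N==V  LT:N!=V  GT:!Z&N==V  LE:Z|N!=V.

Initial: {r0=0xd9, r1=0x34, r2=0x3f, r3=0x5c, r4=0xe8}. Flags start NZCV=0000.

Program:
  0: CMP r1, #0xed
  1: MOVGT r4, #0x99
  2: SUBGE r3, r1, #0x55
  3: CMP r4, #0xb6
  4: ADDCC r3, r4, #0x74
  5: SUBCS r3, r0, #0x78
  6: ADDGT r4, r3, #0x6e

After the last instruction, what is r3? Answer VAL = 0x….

[0] flags=0000 → (cmp)
[1] flags=0000 GT?T → r4=0x99
[2] flags=0000 GE?T → r3=0xdf
[3] flags=1000 → (cmp)
[4] flags=1000 CC?T → r3=0x0d
[5] flags=1000 CS?F → skip
[6] flags=1000 GT?F → skip

VAL = 0x0d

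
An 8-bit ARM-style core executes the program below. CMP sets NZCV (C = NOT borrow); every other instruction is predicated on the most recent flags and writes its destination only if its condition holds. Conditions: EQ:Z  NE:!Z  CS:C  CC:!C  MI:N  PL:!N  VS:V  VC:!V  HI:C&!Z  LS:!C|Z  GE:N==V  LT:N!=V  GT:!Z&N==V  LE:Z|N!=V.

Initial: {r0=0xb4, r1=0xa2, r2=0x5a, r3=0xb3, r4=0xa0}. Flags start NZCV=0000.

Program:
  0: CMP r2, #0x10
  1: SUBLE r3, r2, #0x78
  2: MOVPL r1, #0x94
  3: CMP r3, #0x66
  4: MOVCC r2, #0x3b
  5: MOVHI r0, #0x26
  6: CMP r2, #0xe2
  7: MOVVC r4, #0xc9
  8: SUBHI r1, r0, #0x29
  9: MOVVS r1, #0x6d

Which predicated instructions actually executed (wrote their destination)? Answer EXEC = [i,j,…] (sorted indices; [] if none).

[0] flags=0010 → (cmp)
[1] flags=0010 LE?F → skip
[2] flags=0010 PL?T → r1=0x94
[3] flags=0011 → (cmp)
[4] flags=0011 CC?F → skip
[5] flags=0011 HI?T → r0=0x26
[6] flags=0000 → (cmp)
[7] flags=0000 VC?T → r4=0xc9
[8] flags=0000 HI?F → skip
[9] flags=0000 VS?F → skip

EXEC = [2,5,7]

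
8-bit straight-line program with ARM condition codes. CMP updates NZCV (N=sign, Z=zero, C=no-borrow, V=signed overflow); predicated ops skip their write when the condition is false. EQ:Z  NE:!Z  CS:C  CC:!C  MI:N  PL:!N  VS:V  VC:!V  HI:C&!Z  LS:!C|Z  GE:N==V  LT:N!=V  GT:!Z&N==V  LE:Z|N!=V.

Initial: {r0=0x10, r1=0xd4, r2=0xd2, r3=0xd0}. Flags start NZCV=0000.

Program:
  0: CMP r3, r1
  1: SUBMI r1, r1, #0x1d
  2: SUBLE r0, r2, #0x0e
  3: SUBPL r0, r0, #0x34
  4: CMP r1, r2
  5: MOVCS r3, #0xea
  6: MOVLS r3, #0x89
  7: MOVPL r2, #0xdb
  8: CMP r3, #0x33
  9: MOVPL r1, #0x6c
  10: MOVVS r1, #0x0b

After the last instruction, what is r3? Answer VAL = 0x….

VAL = 0x89

0: ✓ CMP  NZCV=1000
1: ✓ SUBMI  r1←0xb7
2: ✓ SUBLE  r0←0xc4
3: · SUBPL
4: ✓ CMP  NZCV=1000
5: · MOVCS
6: ✓ MOVLS  r3←0x89
7: · MOVPL
8: ✓ CMP  NZCV=0011
9: ✓ MOVPL  r1←0x6c
10: ✓ MOVVS  r1←0x0b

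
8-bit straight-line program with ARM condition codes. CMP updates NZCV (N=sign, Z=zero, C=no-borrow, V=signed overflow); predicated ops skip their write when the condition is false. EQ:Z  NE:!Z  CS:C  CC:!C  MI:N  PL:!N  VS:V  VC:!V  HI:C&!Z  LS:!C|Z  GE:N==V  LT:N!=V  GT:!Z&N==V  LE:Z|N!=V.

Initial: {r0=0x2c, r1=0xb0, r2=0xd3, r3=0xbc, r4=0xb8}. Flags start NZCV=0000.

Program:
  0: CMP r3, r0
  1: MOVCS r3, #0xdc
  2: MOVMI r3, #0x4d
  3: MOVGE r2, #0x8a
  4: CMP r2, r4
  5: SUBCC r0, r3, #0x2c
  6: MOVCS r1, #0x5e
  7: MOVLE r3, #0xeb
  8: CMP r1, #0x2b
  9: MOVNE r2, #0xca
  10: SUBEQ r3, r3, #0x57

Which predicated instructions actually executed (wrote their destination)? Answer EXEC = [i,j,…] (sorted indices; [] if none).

EXEC = [1,2,6,9]

0: ✓ CMP  NZCV=1010
1: ✓ MOVCS  r3←0xdc
2: ✓ MOVMI  r3←0x4d
3: · MOVGE
4: ✓ CMP  NZCV=0010
5: · SUBCC
6: ✓ MOVCS  r1←0x5e
7: · MOVLE
8: ✓ CMP  NZCV=0010
9: ✓ MOVNE  r2←0xca
10: · SUBEQ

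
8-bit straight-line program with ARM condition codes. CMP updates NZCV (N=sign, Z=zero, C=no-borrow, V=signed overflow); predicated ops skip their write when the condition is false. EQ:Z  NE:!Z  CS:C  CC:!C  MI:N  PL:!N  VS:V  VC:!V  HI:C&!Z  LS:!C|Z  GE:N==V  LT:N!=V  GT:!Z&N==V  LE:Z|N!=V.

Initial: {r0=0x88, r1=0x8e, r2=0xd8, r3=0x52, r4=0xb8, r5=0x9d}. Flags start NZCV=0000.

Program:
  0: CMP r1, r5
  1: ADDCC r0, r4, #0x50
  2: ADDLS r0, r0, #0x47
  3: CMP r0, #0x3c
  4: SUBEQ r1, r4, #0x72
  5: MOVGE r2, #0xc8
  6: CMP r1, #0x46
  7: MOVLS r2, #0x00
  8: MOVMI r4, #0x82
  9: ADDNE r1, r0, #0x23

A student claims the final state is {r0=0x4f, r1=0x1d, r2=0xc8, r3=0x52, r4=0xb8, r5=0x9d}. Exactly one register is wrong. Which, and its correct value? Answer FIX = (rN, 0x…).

0: ✓ CMP  NZCV=1000
1: ✓ ADDCC  r0←0x08
2: ✓ ADDLS  r0←0x4f
3: ✓ CMP  NZCV=0010
4: · SUBEQ
5: ✓ MOVGE  r2←0xc8
6: ✓ CMP  NZCV=0011
7: · MOVLS
8: · MOVMI
9: ✓ ADDNE  r1←0x72

FIX = (r1, 0x72)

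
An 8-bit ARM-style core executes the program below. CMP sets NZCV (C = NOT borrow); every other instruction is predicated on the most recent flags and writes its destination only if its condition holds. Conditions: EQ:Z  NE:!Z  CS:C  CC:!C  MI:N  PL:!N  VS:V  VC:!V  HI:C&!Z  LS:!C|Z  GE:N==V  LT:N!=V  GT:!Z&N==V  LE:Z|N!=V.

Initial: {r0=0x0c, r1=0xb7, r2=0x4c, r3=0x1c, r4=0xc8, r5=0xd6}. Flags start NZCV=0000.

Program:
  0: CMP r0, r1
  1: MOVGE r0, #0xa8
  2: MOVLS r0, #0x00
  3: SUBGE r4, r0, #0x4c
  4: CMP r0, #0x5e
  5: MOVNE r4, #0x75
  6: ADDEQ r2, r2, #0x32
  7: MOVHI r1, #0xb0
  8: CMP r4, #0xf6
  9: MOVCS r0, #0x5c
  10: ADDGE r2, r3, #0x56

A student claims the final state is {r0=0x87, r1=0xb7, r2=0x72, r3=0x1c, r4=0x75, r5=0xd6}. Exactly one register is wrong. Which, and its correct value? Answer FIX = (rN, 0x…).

[0] flags=0000 → (cmp)
[1] flags=0000 GE?T → r0=0xa8
[2] flags=0000 LS?T → r0=0x00
[3] flags=0000 GE?T → r4=0xb4
[4] flags=1000 → (cmp)
[5] flags=1000 NE?T → r4=0x75
[6] flags=1000 EQ?F → skip
[7] flags=1000 HI?F → skip
[8] flags=0000 → (cmp)
[9] flags=0000 CS?F → skip
[10] flags=0000 GE?T → r2=0x72

FIX = (r0, 0x00)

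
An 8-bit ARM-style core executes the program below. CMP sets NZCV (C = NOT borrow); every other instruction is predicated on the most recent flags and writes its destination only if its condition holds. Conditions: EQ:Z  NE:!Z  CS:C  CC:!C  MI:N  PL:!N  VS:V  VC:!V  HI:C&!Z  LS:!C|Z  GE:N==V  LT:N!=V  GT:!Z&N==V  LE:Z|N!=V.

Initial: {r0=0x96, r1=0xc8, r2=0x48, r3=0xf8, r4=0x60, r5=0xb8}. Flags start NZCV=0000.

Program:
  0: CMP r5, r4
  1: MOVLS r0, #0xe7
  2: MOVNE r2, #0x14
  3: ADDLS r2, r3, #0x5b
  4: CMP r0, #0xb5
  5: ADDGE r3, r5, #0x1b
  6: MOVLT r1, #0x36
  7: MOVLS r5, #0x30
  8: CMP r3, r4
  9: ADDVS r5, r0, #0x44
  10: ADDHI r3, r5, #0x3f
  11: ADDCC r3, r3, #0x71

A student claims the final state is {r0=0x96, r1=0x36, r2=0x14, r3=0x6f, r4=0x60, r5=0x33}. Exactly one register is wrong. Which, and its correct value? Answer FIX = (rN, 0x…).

FIX = (r5, 0x30)

0: ✓ CMP  NZCV=0011
1: · MOVLS
2: ✓ MOVNE  r2←0x14
3: · ADDLS
4: ✓ CMP  NZCV=1000
5: · ADDGE
6: ✓ MOVLT  r1←0x36
7: ✓ MOVLS  r5←0x30
8: ✓ CMP  NZCV=1010
9: · ADDVS
10: ✓ ADDHI  r3←0x6f
11: · ADDCC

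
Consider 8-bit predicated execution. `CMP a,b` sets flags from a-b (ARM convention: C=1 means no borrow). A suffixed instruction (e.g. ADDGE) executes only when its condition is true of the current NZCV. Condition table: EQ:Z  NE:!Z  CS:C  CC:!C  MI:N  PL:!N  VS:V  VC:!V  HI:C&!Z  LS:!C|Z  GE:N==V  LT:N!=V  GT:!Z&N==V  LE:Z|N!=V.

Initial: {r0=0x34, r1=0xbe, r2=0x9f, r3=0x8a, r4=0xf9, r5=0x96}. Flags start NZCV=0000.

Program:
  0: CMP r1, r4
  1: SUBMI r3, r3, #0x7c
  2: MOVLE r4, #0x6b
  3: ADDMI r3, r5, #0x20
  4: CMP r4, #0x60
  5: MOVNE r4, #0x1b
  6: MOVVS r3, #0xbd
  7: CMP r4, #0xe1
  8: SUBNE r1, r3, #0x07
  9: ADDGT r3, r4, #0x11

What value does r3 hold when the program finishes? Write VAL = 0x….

VAL = 0x2c

[0] flags=1000 → (cmp)
[1] flags=1000 MI?T → r3=0x0e
[2] flags=1000 LE?T → r4=0x6b
[3] flags=1000 MI?T → r3=0xb6
[4] flags=0010 → (cmp)
[5] flags=0010 NE?T → r4=0x1b
[6] flags=0010 VS?F → skip
[7] flags=0000 → (cmp)
[8] flags=0000 NE?T → r1=0xaf
[9] flags=0000 GT?T → r3=0x2c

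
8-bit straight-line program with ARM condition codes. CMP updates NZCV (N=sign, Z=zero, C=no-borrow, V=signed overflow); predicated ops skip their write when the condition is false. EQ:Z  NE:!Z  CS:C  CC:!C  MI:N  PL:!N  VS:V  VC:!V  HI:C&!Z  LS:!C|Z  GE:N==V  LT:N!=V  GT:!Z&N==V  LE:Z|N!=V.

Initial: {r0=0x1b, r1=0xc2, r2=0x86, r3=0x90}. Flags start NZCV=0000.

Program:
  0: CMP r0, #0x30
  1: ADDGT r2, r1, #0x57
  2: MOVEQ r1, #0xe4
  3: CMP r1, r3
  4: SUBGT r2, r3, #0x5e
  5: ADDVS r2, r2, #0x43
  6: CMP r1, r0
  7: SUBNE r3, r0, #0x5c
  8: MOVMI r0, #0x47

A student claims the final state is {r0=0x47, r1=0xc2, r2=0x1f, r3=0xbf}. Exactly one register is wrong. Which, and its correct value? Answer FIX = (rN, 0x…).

0: ✓ CMP  NZCV=1000
1: · ADDGT
2: · MOVEQ
3: ✓ CMP  NZCV=0010
4: ✓ SUBGT  r2←0x32
5: · ADDVS
6: ✓ CMP  NZCV=1010
7: ✓ SUBNE  r3←0xbf
8: ✓ MOVMI  r0←0x47

FIX = (r2, 0x32)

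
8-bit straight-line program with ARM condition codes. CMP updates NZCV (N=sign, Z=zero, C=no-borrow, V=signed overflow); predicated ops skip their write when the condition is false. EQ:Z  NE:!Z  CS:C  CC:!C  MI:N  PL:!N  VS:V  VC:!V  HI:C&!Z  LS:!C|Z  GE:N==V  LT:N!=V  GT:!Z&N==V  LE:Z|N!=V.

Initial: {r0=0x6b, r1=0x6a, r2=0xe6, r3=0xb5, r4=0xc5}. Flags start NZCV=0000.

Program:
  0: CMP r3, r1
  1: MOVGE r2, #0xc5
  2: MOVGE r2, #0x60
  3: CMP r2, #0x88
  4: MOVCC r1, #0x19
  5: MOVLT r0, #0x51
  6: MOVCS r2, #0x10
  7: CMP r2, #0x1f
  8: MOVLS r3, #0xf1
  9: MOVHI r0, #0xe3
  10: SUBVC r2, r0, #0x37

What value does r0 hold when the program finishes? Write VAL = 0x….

[0] flags=0011 → (cmp)
[1] flags=0011 GE?F → skip
[2] flags=0011 GE?F → skip
[3] flags=0010 → (cmp)
[4] flags=0010 CC?F → skip
[5] flags=0010 LT?F → skip
[6] flags=0010 CS?T → r2=0x10
[7] flags=1000 → (cmp)
[8] flags=1000 LS?T → r3=0xf1
[9] flags=1000 HI?F → skip
[10] flags=1000 VC?T → r2=0x34

VAL = 0x6b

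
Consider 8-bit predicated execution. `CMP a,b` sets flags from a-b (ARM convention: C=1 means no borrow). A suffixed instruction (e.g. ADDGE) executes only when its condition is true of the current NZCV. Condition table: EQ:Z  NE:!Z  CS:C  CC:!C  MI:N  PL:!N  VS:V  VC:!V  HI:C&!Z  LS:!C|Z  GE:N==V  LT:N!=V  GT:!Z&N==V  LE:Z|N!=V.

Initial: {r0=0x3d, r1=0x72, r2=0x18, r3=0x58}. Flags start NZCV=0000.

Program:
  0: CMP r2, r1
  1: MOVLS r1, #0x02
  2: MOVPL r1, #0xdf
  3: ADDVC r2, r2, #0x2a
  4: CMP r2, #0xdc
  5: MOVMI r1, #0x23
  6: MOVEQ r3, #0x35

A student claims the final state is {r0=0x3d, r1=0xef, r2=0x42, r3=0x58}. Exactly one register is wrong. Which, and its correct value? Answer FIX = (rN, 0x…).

0: ✓ CMP  NZCV=1000
1: ✓ MOVLS  r1←0x02
2: · MOVPL
3: ✓ ADDVC  r2←0x42
4: ✓ CMP  NZCV=0000
5: · MOVMI
6: · MOVEQ

FIX = (r1, 0x02)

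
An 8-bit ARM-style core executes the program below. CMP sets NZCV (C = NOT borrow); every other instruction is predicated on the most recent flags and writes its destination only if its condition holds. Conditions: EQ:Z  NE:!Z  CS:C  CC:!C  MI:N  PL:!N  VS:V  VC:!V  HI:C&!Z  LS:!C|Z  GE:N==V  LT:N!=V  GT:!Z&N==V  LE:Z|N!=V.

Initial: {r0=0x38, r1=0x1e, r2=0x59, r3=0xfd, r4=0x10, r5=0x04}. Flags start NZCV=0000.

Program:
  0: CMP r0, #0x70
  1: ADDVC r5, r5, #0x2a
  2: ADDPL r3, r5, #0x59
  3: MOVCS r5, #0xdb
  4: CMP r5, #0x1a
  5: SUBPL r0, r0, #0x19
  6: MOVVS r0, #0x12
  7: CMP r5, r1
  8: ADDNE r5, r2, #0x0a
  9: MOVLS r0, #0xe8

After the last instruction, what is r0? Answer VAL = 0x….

VAL = 0x1f

0: ✓ CMP  NZCV=1000
1: ✓ ADDVC  r5←0x2e
2: · ADDPL
3: · MOVCS
4: ✓ CMP  NZCV=0010
5: ✓ SUBPL  r0←0x1f
6: · MOVVS
7: ✓ CMP  NZCV=0010
8: ✓ ADDNE  r5←0x63
9: · MOVLS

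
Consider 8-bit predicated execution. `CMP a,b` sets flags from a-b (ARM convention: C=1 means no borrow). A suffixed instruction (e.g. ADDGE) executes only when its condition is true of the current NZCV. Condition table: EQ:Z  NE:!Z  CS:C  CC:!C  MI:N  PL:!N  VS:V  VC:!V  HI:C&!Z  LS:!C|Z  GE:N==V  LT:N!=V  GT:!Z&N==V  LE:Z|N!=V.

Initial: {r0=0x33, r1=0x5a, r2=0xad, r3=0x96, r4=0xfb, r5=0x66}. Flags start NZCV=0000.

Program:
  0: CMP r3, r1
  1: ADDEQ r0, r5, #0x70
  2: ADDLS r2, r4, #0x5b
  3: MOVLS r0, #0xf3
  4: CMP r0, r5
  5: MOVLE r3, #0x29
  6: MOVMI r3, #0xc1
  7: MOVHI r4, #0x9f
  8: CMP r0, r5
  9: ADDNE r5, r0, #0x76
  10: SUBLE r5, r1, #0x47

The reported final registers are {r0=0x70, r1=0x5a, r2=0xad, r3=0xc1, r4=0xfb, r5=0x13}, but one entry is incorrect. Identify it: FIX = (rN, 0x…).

0: ✓ CMP  NZCV=0011
1: · ADDEQ
2: · ADDLS
3: · MOVLS
4: ✓ CMP  NZCV=1000
5: ✓ MOVLE  r3←0x29
6: ✓ MOVMI  r3←0xc1
7: · MOVHI
8: ✓ CMP  NZCV=1000
9: ✓ ADDNE  r5←0xa9
10: ✓ SUBLE  r5←0x13

FIX = (r0, 0x33)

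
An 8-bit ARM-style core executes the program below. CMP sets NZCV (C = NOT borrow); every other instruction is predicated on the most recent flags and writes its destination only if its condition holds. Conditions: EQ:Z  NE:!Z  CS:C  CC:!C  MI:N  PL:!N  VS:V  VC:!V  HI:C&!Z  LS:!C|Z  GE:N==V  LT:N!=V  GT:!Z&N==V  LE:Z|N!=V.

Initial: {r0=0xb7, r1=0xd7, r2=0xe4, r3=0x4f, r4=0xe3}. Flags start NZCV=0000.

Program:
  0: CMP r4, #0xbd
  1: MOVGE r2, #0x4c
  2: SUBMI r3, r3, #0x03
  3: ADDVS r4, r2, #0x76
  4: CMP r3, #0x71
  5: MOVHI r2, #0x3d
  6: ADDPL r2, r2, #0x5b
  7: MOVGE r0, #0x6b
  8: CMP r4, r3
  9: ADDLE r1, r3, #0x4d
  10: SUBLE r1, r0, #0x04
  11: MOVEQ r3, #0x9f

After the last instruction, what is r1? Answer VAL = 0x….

[0] flags=0010 → (cmp)
[1] flags=0010 GE?T → r2=0x4c
[2] flags=0010 MI?F → skip
[3] flags=0010 VS?F → skip
[4] flags=1000 → (cmp)
[5] flags=1000 HI?F → skip
[6] flags=1000 PL?F → skip
[7] flags=1000 GE?F → skip
[8] flags=1010 → (cmp)
[9] flags=1010 LE?T → r1=0x9c
[10] flags=1010 LE?T → r1=0xb3
[11] flags=1010 EQ?F → skip

VAL = 0xb3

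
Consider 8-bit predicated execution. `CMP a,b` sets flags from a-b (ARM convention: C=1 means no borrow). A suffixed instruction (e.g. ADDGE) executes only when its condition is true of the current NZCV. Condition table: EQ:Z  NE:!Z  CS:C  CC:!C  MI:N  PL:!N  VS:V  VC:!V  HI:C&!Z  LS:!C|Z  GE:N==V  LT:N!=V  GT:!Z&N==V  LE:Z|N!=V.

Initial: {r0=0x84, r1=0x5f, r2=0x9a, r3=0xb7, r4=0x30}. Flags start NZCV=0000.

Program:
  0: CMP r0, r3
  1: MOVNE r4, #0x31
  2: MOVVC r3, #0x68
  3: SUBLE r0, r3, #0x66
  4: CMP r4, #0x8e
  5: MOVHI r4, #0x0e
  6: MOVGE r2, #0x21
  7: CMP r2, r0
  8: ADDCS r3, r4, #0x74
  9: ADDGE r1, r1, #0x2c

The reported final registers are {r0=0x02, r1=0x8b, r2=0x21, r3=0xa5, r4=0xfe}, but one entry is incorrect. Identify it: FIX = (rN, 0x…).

FIX = (r4, 0x31)

[0] flags=1000 → (cmp)
[1] flags=1000 NE?T → r4=0x31
[2] flags=1000 VC?T → r3=0x68
[3] flags=1000 LE?T → r0=0x02
[4] flags=1001 → (cmp)
[5] flags=1001 HI?F → skip
[6] flags=1001 GE?T → r2=0x21
[7] flags=0010 → (cmp)
[8] flags=0010 CS?T → r3=0xa5
[9] flags=0010 GE?T → r1=0x8b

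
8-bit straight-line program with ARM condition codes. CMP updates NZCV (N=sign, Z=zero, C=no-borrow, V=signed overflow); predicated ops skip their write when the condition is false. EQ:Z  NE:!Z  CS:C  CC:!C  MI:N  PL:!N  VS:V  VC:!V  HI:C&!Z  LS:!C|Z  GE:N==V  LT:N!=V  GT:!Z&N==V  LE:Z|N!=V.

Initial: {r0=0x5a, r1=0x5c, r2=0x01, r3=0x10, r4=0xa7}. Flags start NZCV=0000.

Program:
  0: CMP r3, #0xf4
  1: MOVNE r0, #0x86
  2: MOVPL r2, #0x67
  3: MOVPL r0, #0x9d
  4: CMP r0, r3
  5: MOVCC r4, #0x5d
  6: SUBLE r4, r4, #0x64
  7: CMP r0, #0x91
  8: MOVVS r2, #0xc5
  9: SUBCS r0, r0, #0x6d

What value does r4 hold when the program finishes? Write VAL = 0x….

VAL = 0x43

[0] flags=0000 → (cmp)
[1] flags=0000 NE?T → r0=0x86
[2] flags=0000 PL?T → r2=0x67
[3] flags=0000 PL?T → r0=0x9d
[4] flags=1010 → (cmp)
[5] flags=1010 CC?F → skip
[6] flags=1010 LE?T → r4=0x43
[7] flags=0010 → (cmp)
[8] flags=0010 VS?F → skip
[9] flags=0010 CS?T → r0=0x30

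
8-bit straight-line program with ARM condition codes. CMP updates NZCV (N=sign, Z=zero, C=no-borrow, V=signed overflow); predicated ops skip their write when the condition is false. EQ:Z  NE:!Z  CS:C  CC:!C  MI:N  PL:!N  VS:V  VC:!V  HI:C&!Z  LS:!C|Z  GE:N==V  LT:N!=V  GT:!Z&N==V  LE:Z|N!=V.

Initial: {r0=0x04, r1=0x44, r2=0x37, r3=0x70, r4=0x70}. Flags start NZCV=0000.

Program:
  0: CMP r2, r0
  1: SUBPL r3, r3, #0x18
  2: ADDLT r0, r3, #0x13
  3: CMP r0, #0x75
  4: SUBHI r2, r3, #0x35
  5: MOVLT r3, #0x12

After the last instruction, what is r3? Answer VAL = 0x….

VAL = 0x12

0: ✓ CMP  NZCV=0010
1: ✓ SUBPL  r3←0x58
2: · ADDLT
3: ✓ CMP  NZCV=1000
4: · SUBHI
5: ✓ MOVLT  r3←0x12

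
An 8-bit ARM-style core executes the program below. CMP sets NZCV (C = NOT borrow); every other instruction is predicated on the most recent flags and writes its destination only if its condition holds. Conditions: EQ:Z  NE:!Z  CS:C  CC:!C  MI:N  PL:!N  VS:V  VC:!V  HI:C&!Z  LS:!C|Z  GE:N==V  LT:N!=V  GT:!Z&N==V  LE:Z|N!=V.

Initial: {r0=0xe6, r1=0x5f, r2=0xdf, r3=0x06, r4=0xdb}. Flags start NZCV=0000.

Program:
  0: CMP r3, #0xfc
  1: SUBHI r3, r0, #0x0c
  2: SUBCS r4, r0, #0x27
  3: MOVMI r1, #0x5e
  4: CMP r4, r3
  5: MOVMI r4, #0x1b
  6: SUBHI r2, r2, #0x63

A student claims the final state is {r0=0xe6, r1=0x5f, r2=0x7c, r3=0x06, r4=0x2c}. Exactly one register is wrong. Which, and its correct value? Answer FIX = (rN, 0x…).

0: ✓ CMP  NZCV=0000
1: · SUBHI
2: · SUBCS
3: · MOVMI
4: ✓ CMP  NZCV=1010
5: ✓ MOVMI  r4←0x1b
6: ✓ SUBHI  r2←0x7c

FIX = (r4, 0x1b)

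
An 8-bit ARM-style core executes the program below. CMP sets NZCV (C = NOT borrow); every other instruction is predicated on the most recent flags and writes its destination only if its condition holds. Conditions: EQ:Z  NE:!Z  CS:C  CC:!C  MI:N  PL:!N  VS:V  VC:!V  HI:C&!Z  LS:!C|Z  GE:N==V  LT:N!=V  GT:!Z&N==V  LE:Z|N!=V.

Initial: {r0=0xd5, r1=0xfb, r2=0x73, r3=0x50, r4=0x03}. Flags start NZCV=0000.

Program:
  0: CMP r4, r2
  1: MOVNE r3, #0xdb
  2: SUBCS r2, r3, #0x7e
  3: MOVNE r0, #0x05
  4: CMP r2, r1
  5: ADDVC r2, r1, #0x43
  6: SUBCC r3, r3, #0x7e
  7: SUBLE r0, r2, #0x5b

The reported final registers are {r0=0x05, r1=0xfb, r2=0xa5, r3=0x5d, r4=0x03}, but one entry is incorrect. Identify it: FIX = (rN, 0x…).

[0] flags=1000 → (cmp)
[1] flags=1000 NE?T → r3=0xdb
[2] flags=1000 CS?F → skip
[3] flags=1000 NE?T → r0=0x05
[4] flags=0000 → (cmp)
[5] flags=0000 VC?T → r2=0x3e
[6] flags=0000 CC?T → r3=0x5d
[7] flags=0000 LE?F → skip

FIX = (r2, 0x3e)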